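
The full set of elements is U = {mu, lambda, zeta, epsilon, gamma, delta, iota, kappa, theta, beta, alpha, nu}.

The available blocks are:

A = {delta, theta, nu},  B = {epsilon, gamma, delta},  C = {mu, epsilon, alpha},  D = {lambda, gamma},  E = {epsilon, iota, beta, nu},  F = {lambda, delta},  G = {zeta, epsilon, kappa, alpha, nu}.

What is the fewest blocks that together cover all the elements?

5

A and C and D and E and G together: A ∪ C ∪ D ∪ E ∪ G = {mu, lambda, zeta, epsilon, gamma, delta, iota, kappa, theta, beta, alpha, nu} — every element is covered.
Only G contains zeta, so G is forced; the remaining 7 elements need at least 4 more blocks (each remaining block adds at most 2) — so at least 5 blocks are needed, and 5 is optimal.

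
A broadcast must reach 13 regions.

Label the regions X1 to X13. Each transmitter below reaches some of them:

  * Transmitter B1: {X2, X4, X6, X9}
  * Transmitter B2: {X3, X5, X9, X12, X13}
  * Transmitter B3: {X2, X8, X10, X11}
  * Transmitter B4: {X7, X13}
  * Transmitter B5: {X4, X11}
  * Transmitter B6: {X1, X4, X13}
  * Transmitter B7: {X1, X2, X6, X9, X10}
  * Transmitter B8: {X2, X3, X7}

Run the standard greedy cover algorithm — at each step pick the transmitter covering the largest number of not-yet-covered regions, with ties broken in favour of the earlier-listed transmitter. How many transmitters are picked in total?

5

Greedy: pick B2 (covers 5 new) → pick B3 (covers 4 new) → pick B1 (covers 2 new) → pick B4 (covers 1 new) → pick B6 (covers 1 new). Total picks: 5.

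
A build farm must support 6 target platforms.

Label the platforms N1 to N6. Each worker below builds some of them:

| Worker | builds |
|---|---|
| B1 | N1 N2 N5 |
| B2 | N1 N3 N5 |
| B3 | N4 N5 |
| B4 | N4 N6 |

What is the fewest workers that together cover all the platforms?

3

B1 and B2 and B4 together: B1 ∪ B2 ∪ B4 = {N1, N2, N3, N4, N5, N6} — every platform is covered.
Only B1 contains N2, so B1 is forced; the remaining 3 platforms need at least 2 more workers (each remaining worker adds at most 2) — so at least 3 workers are needed, and 3 is optimal.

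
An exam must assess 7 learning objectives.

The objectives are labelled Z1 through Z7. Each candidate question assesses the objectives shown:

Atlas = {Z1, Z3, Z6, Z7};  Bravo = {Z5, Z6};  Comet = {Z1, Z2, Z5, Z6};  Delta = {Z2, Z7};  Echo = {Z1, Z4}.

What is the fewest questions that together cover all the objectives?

3

Atlas and Comet and Echo together: Atlas ∪ Comet ∪ Echo = {Z1, Z2, Z3, Z4, Z5, Z6, Z7} — every objective is covered.
Only Atlas contains Z3, so Atlas is forced; the remaining 3 objectives need at least 2 more questions (each remaining question adds at most 2) — so at least 3 questions are needed, and 3 is optimal.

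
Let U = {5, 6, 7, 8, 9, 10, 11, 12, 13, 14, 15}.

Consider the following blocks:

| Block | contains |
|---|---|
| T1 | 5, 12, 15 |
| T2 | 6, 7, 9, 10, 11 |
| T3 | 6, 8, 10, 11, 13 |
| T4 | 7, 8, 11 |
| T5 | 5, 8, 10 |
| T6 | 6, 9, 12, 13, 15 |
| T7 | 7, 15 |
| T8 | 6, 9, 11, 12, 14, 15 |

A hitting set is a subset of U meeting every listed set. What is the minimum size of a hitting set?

H = {8, 9, 15} meets every block (each contains at least one member of H), and |H| = 3.
No choice of 2 points meets every block, so 3 is the minimum.

3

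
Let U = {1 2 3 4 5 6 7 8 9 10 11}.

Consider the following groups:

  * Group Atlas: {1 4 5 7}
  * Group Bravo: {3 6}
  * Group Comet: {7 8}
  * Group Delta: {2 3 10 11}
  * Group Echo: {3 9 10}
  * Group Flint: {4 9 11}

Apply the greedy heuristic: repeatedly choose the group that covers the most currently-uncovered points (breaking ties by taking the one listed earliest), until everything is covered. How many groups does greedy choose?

Greedy: pick Atlas (covers 4 new) → pick Delta (covers 4 new) → pick Bravo (covers 1 new) → pick Comet (covers 1 new) → pick Echo (covers 1 new). Total picks: 5.

5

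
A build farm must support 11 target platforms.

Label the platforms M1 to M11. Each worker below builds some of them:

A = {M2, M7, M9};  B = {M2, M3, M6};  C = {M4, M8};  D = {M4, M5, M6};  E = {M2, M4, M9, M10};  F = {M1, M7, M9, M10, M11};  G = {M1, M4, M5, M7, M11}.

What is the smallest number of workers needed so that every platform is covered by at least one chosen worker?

4

B and C and E and G together: B ∪ C ∪ E ∪ G = {M1, M2, M3, M4, M5, M6, M7, M8, M9, M10, M11} — every platform is covered.
No 3 of the 7 workers cover everything (all 35 combinations miss at least one platform), so 4 is optimal.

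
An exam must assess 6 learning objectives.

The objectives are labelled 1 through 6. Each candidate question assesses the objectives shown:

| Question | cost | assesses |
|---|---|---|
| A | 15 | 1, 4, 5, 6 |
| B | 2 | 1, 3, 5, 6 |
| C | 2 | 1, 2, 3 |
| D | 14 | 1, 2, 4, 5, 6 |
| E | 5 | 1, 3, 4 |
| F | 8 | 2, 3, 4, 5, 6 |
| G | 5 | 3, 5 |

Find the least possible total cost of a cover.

9

B, C, E together cover every objective (B ∪ C ∪ E = {1, 2, 3, 4, 5, 6}); total cost 2 + 2 + 5 = 9.
No covering selection has total cost below 9.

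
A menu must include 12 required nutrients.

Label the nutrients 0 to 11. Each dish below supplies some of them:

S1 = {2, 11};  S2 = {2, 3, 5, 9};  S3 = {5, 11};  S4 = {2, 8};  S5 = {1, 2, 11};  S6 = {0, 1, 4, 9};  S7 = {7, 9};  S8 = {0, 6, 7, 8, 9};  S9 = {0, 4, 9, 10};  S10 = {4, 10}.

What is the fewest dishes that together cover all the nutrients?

4

Take {S2, S5, S8, S9}. Their union is {0, 1, 2, 3, 4, 5, 6, 7, 8, 9, 10, 11}, which is all 12 nutrients.
Only S8 contains 6, so S8 is forced; the remaining 7 nutrients need at least 3 more dishes (each remaining dish adds at most 3) — so at least 4 dishes are needed, and 4 is optimal.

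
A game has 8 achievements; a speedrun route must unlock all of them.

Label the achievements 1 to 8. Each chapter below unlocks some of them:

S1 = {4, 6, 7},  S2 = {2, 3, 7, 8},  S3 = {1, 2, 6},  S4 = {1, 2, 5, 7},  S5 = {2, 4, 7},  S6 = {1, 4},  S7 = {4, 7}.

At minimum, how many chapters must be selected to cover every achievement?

Take {S1, S2, S4}. Their union is {1, 2, 3, 4, 5, 6, 7, 8}, which is all 8 achievements.
Only S2 contains 3, so S2 is forced; the remaining 4 achievements need at least 2 more chapters (each remaining chapter adds at most 2) — so at least 3 chapters are needed, and 3 is optimal.

3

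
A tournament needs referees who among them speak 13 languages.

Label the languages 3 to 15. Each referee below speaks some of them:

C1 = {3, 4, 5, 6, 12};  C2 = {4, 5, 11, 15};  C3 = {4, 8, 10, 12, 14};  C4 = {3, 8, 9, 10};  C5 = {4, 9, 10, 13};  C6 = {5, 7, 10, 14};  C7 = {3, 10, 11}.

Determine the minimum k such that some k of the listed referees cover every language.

C1 and C2 and C3 and C5 and C6 together: C1 ∪ C2 ∪ C3 ∪ C5 ∪ C6 = {3, 4, 5, 6, 7, 8, 9, 10, 11, 12, 13, 14, 15} — every language is covered.
No 4 of the 7 referees cover everything (all 35 combinations miss at least one language), so 5 is optimal.

5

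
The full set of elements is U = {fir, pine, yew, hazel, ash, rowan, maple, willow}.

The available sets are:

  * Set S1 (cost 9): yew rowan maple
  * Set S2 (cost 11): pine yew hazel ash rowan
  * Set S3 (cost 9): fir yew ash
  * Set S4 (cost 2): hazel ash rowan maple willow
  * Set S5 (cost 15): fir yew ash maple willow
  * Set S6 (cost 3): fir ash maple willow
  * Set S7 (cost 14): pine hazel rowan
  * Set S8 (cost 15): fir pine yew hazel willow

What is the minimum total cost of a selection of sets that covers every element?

14

S2, S6 together cover every element (S2 ∪ S6 = {fir, pine, yew, hazel, ash, rowan, maple, willow}); total cost 11 + 3 = 14.
The greedy pick S4, S6, S2 costs 16; no covering selection beats 14.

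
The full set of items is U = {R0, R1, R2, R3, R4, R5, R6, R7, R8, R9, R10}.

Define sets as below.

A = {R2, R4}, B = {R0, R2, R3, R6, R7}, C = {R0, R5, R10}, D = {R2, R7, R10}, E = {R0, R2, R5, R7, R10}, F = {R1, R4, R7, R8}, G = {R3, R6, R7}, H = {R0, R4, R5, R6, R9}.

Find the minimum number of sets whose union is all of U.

D, F, G, and H cover everything between them: the union {R0, R1, R2, R3, R4, R5, R6, R7, R8, R9, R10} is all of U.
No 3 of the 8 sets cover everything (all 56 combinations miss at least one item), so 4 is optimal.

4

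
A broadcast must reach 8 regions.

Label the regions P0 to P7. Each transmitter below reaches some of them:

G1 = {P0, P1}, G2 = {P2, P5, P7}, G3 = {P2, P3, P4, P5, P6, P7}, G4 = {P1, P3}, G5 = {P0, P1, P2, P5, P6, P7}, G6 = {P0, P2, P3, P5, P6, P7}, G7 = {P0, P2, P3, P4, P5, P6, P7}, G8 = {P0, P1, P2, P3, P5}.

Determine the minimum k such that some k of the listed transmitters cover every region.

2

Take {G7, G8}. Their union is {P0, P1, P2, P3, P4, P5, P6, P7}, which is all 8 regions.
No single transmitter has all 8 regions (the largest, G7, has 7), so 2 is optimal.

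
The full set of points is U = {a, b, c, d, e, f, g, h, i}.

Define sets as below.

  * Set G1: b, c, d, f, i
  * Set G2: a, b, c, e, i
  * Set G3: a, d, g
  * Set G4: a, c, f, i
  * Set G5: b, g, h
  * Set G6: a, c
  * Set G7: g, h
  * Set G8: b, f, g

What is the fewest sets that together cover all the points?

Take {G1, G2, G5}. Their union is {a, b, c, d, e, f, g, h, i}, which is all 9 points.
Only G2 contains e, so G2 is forced; the remaining 4 points need at least 2 more sets (each remaining set adds at most 2) — so at least 3 sets are needed, and 3 is optimal.

3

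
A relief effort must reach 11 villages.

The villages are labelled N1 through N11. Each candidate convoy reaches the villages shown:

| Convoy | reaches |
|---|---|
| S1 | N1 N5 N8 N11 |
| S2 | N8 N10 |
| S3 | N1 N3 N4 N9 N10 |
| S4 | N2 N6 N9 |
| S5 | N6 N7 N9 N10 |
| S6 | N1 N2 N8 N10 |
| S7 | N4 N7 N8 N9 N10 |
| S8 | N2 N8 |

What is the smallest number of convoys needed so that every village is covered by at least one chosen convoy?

Take {S1, S3, S4, S7}. Their union is {N1, N2, N3, N4, N5, N6, N7, N8, N9, N10, N11}, which is all 11 villages.
No 3 of the 8 convoys cover everything (all 56 combinations miss at least one village), so 4 is optimal.

4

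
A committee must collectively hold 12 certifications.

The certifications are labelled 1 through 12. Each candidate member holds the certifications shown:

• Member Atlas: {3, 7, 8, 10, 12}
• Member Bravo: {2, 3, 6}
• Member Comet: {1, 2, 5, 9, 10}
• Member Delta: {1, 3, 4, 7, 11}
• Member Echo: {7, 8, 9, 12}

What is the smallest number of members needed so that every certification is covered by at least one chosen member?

Take {Atlas, Bravo, Comet, Delta}. Their union is {1, 2, 3, 4, 5, 6, 7, 8, 9, 10, 11, 12}, which is all 12 certifications.
Only Bravo contains 6, so Bravo is forced; the remaining 9 certifications need at least 3 more members (each remaining member adds at most 4) — so at least 4 members are needed, and 4 is optimal.

4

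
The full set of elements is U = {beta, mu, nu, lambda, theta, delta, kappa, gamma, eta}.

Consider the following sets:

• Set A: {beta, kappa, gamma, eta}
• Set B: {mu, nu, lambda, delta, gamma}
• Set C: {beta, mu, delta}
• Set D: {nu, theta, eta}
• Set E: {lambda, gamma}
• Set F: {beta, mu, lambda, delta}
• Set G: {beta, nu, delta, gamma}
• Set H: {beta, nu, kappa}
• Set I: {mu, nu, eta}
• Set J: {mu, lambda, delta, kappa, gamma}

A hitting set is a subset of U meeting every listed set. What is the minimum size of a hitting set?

3

T = {nu, delta, gamma} meets every set (each contains at least one member of T), and |T| = 3.
The sets C, D, E are pairwise disjoint, so any hitting set needs a separate element for each — at least 3. Hence 3 is optimal.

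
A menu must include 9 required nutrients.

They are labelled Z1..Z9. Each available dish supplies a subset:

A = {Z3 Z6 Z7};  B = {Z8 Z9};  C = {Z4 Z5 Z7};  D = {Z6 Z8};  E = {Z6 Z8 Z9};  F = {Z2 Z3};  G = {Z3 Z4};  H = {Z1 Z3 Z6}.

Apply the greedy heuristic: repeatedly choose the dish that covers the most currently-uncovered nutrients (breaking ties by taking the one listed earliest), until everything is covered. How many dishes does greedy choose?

Greedy: pick A (covers 3 new) → pick B (covers 2 new) → pick C (covers 2 new) → pick F (covers 1 new) → pick H (covers 1 new). Total picks: 5.
(The true minimum cover uses only 4 dishes, so greedy is not optimal here.)

5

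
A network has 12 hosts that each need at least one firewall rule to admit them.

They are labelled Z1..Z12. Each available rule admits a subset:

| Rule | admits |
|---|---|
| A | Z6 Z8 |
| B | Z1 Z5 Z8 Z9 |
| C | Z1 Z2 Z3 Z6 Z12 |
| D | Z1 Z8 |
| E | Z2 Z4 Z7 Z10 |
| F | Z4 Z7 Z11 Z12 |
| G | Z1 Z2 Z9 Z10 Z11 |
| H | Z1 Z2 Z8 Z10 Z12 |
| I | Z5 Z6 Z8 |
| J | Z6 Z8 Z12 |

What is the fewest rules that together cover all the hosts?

B and C and F and G together: B ∪ C ∪ F ∪ G = {Z1, Z2, Z3, Z4, Z5, Z6, Z7, Z8, Z9, Z10, Z11, Z12} — every host is covered.
Only C contains Z3, so C is forced; the remaining 7 hosts need at least 3 more rules (each remaining rule adds at most 3) — so at least 4 rules are needed, and 4 is optimal.

4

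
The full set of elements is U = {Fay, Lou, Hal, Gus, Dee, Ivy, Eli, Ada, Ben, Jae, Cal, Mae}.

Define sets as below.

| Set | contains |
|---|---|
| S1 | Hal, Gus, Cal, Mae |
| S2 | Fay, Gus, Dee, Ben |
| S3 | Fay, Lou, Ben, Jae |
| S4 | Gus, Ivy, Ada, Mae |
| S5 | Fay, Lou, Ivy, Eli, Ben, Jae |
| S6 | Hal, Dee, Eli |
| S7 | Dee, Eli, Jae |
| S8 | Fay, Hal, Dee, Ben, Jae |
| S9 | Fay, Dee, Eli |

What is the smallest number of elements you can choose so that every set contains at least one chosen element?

3

Take H = {Dee, Jae, Mae}. Each listed set contains at least one of these, so H is a hitting set of size 3.
The sets S3, S4, S6 are pairwise disjoint, so any hitting set needs a separate element for each — at least 3. Hence 3 is optimal.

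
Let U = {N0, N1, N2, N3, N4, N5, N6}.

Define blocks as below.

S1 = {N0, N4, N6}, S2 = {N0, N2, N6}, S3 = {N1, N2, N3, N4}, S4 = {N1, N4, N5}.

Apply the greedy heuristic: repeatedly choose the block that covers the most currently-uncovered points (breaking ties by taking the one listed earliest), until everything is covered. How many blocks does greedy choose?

3

Greedy: pick S3 (covers 4 new) → pick S1 (covers 2 new) → pick S4 (covers 1 new). Total picks: 3.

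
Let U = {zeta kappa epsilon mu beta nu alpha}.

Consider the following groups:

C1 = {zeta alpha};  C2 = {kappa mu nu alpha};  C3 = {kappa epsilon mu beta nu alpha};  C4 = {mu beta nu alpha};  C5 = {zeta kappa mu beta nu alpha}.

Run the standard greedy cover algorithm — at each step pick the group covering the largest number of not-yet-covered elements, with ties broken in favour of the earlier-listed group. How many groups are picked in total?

2

Greedy: pick C3 (covers 6 new) → pick C1 (covers 1 new). Total picks: 2.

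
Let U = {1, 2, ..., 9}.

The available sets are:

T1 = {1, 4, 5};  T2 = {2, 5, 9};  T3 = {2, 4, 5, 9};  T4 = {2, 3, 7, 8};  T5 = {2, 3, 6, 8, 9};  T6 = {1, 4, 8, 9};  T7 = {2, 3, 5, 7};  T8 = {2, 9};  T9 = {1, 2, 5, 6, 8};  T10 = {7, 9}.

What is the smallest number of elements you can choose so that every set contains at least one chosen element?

3

H = {5, 8, 9} meets every set (each contains at least one member of H), and |H| = 3.
No choice of 2 elements meets every set, so 3 is the minimum.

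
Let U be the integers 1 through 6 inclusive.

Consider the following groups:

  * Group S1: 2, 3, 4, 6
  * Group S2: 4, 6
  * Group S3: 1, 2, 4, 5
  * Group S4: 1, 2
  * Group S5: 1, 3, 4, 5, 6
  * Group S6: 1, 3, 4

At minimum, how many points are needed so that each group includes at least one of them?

The 2 points {2, 4} hit every group.
The groups S2, S4 are pairwise disjoint, so any hitting set needs a separate point for each — at least 2. Hence 2 is optimal.

2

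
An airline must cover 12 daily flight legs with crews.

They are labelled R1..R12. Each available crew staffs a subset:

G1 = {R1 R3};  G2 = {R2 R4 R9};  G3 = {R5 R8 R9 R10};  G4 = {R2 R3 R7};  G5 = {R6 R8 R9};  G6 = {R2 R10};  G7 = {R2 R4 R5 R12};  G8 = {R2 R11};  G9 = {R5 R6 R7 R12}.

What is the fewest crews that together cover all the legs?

5

G1 and G2 and G3 and G8 and G9 together: G1 ∪ G2 ∪ G3 ∪ G8 ∪ G9 = {R1, R2, R3, R4, R5, R6, R7, R8, R9, R10, R11, R12} — every leg is covered.
No 4 of the 9 crews cover everything (all 126 combinations miss at least one leg), so 5 is optimal.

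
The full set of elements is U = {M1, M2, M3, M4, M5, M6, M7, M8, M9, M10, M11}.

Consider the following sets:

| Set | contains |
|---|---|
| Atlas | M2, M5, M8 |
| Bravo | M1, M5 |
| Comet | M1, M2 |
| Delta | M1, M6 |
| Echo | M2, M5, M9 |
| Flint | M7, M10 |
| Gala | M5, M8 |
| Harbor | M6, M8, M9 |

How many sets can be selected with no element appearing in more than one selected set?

3

Comet, Flint, Gala are pairwise disjoint (Comet={M1,M2}; Flint={M7,M10}; Gala={M5,M8}).
Every remaining set overlaps one of these, and no 4 of the listed sets are pairwise disjoint, so 3 is the maximum.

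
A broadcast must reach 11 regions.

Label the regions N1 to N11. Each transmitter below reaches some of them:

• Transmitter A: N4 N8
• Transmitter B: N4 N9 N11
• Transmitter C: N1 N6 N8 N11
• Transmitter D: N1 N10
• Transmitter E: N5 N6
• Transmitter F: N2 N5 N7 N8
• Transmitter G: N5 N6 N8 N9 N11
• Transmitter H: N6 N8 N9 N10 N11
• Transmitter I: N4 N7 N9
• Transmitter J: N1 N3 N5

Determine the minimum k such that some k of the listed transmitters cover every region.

F and H and I and J together: F ∪ H ∪ I ∪ J = {N1, N2, N3, N4, N5, N6, N7, N8, N9, N10, N11} — every region is covered.
No 3 of the 10 transmitters cover everything (all 120 combinations miss at least one region), so 4 is optimal.

4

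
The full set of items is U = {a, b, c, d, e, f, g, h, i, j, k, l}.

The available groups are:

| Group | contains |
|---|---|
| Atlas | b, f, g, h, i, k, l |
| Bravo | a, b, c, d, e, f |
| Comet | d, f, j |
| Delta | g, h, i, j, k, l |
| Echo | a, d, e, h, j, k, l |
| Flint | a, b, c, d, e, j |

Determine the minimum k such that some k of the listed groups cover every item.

Atlas and Flint together: Atlas ∪ Flint = {a, b, c, d, e, f, g, h, i, j, k, l} — every item is covered.
No single group has all 12 items (the largest, Atlas, has 7), so 2 is optimal.

2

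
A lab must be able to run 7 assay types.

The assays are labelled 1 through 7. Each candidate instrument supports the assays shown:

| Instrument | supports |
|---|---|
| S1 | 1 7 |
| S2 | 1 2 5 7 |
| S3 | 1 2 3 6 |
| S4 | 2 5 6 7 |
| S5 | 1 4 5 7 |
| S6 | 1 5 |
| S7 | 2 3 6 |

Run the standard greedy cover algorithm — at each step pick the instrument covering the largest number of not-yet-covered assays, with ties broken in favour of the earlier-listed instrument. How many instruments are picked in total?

3

Greedy: pick S2 (covers 4 new) → pick S3 (covers 2 new) → pick S5 (covers 1 new). Total picks: 3.
(The true minimum cover uses only 2 instruments, so greedy is not optimal here.)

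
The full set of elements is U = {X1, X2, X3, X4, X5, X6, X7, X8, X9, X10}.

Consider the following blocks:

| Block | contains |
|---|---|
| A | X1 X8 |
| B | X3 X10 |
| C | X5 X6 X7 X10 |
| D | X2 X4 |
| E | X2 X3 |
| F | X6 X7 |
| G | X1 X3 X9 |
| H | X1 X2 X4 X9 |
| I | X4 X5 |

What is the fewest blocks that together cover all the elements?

4

A, C, G, and H cover everything between them: the union {X1, X2, X3, X4, X5, X6, X7, X8, X9, X10} is all of U.
No 3 of the 9 blocks cover everything (all 84 combinations miss at least one element), so 4 is optimal.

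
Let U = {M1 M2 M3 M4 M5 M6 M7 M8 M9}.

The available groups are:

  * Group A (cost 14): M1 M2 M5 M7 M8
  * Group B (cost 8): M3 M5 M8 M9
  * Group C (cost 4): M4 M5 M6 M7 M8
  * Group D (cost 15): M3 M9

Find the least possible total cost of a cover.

26

A, B, C together cover every item (A ∪ B ∪ C = {M1, M2, M3, M4, M5, M6, M7, M8, M9}); total cost 14 + 8 + 4 = 26.
No covering selection has total cost below 26.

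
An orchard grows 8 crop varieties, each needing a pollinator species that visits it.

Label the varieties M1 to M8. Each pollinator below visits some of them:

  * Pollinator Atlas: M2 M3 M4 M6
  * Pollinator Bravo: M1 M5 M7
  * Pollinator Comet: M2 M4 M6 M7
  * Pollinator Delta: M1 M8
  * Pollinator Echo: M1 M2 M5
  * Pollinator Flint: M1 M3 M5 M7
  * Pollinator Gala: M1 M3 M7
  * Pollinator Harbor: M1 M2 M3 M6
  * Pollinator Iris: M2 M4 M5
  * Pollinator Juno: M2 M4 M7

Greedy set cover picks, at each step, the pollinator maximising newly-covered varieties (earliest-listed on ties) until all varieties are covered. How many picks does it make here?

Greedy: pick Atlas (covers 4 new) → pick Bravo (covers 3 new) → pick Delta (covers 1 new). Total picks: 3.

3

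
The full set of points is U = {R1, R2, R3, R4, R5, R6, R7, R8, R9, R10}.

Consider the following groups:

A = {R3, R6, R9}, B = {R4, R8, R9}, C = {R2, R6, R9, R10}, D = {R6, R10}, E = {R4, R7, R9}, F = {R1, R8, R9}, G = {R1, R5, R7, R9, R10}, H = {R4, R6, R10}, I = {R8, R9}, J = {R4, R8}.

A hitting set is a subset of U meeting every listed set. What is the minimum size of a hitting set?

3

T = {R6, R7, R8} meets every group (each contains at least one member of T), and |T| = 3.
No choice of 2 points meets every group, so 3 is the minimum.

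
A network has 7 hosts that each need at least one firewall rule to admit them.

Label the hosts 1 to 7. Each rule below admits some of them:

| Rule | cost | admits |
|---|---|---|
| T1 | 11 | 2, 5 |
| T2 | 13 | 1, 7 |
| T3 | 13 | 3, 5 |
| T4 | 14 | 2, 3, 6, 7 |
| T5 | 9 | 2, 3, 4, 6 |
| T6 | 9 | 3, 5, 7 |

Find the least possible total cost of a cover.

T2, T5, T6 together cover every host (T2 ∪ T5 ∪ T6 = {1, 2, 3, 4, 5, 6, 7}); total cost 13 + 9 + 9 = 31.
No covering selection has total cost below 31.

31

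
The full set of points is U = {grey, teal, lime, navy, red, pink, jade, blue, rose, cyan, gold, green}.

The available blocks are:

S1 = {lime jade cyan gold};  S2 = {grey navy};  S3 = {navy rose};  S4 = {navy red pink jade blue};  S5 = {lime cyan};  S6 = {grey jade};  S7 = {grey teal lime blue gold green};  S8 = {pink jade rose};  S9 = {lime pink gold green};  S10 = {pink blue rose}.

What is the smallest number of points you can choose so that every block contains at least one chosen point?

Take H = {lime, navy, jade, rose}. Each listed block contains at least one of these, so H is a hitting set of size 4.
No choice of 3 points meets every block, so 4 is the minimum.

4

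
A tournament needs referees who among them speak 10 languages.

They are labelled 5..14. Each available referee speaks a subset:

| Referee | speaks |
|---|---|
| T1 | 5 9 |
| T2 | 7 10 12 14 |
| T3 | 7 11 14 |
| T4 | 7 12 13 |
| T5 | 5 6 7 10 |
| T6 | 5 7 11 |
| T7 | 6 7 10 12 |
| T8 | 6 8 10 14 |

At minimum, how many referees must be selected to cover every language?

T1 and T3 and T4 and T8 together: T1 ∪ T3 ∪ T4 ∪ T8 = {5, 6, 7, 8, 9, 10, 11, 12, 13, 14} — every language is covered.
No 3 of the 8 referees cover everything (all 56 combinations miss at least one language), so 4 is optimal.

4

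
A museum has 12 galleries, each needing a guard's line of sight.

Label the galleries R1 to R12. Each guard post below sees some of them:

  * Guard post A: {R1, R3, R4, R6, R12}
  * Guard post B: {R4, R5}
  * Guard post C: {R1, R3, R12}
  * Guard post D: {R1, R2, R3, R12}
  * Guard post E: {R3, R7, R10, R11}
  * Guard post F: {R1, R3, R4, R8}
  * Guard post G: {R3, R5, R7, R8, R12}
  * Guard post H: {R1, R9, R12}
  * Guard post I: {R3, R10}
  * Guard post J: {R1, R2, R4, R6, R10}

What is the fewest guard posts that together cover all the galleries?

E and G and H and J together: E ∪ G ∪ H ∪ J = {R1, R2, R3, R4, R5, R6, R7, R8, R9, R10, R11, R12} — every gallery is covered.
Only H contains R9, so H is forced; the remaining 9 galleries need at least 3 more guard posts (each remaining guard post adds at most 4) — so at least 4 guard posts are needed, and 4 is optimal.

4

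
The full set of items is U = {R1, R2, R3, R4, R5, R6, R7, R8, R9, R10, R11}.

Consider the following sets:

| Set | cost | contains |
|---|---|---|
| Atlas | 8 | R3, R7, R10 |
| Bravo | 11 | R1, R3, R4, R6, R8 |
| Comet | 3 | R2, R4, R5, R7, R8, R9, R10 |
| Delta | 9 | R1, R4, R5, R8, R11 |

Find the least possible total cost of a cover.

23

Bravo, Comet, Delta together cover every item (Bravo ∪ Comet ∪ Delta = {R1, R2, R3, R4, R5, R6, R7, R8, R9, R10, R11}); total cost 11 + 3 + 9 = 23.
No covering selection has total cost below 23.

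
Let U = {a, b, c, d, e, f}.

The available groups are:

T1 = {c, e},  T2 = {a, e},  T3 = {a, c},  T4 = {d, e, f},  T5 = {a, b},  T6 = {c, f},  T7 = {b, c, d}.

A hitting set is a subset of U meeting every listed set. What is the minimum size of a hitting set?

Take H = {a, c, e}. Each listed group contains at least one of these, so H is a hitting set of size 3.
No choice of 2 elements meets every group, so 3 is the minimum.

3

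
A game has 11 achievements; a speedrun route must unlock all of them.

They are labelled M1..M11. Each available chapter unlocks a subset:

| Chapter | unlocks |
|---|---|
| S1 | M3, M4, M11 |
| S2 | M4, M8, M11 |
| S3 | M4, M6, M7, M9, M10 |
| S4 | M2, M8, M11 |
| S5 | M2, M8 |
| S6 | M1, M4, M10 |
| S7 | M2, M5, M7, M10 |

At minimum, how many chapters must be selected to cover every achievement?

Take {S1, S3, S4, S6, S7}. Their union is {M1, M2, M3, M4, M5, M6, M7, M8, M9, M10, M11}, which is all 11 achievements.
No 4 of the 7 chapters cover everything (all 35 combinations miss at least one achievement), so 5 is optimal.

5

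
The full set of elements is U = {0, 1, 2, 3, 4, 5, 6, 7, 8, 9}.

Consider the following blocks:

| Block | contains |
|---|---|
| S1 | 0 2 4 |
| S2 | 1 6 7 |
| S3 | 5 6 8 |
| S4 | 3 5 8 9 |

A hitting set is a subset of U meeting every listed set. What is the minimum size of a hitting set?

H = {1, 2, 8} meets every block (each contains at least one member of H), and |H| = 3.
The blocks S1, S2, S4 are pairwise disjoint, so any hitting set needs a separate element for each — at least 3. Hence 3 is optimal.

3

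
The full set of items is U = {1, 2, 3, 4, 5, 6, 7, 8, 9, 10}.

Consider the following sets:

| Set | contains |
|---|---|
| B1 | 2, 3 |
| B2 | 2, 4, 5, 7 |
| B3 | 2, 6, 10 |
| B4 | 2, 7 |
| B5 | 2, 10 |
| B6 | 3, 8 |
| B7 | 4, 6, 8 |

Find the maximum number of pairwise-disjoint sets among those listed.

2

B5, B7 are pairwise disjoint (B5={2,10}; B7={4,6,8}).
Every remaining set overlaps one of these, and no 3 of the listed sets are pairwise disjoint, so 2 is the maximum.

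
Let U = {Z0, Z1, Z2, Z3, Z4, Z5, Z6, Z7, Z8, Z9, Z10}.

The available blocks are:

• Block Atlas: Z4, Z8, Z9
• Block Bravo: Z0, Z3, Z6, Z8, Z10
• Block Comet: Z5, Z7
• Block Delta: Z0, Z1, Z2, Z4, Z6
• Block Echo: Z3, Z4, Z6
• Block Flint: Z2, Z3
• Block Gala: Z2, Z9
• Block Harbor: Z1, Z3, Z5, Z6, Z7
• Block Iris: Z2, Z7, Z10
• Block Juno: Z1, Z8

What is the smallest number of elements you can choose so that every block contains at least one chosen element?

Take H = {Z2, Z4, Z5, Z8}. Each listed block contains at least one of these, so H is a hitting set of size 4.
The blocks Comet, Echo, Gala, Juno are pairwise disjoint, so any hitting set needs a separate element for each — at least 4. Hence 4 is optimal.

4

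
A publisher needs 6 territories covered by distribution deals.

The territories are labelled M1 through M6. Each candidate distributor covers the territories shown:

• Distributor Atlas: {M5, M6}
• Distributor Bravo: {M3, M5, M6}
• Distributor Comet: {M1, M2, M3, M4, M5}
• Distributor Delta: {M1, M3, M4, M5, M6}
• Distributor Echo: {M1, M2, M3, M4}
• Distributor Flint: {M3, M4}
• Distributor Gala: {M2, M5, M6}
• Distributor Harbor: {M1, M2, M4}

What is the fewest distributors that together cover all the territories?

2

Bravo and Comet together: Bravo ∪ Comet = {M1, M2, M3, M4, M5, M6} — every territory is covered.
No single distributor has all 6 territories (the largest, Comet, has 5), so 2 is optimal.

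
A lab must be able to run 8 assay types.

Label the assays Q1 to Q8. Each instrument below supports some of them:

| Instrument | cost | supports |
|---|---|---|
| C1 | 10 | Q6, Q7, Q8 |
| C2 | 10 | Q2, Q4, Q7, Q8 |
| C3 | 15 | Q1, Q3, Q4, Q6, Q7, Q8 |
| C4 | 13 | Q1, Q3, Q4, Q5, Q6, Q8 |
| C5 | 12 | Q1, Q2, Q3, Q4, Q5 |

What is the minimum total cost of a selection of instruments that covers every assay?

22

C1, C5 together cover every assay (C1 ∪ C5 = {Q1, Q2, Q3, Q4, Q5, Q6, Q7, Q8}); total cost 10 + 12 = 22.
The greedy pick C4, C2 costs 23; no covering selection beats 22.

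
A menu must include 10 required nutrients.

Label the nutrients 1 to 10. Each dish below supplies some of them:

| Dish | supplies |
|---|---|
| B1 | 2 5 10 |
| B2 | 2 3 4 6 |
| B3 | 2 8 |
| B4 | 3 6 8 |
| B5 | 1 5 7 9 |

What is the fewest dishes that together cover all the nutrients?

B1 and B2 and B4 and B5 together: B1 ∪ B2 ∪ B4 ∪ B5 = {1, 2, 3, 4, 5, 6, 7, 8, 9, 10} — every nutrient is covered.
Only B1 contains 10, so B1 is forced; the remaining 7 nutrients need at least 3 more dishes (each remaining dish adds at most 3) — so at least 4 dishes are needed, and 4 is optimal.

4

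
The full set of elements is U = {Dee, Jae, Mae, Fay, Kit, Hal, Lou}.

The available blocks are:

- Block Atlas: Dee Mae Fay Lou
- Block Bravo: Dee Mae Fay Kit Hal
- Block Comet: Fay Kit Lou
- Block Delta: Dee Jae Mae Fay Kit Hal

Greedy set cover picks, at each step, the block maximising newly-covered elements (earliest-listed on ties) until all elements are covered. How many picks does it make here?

2

Greedy: pick Delta (covers 6 new) → pick Atlas (covers 1 new). Total picks: 2.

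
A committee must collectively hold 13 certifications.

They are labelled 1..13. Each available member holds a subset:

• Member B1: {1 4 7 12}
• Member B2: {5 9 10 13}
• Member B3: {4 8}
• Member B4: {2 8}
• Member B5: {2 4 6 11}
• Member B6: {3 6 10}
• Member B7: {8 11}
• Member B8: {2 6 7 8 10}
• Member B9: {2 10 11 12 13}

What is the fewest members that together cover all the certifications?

B1 and B2 and B3 and B6 and B9 together: B1 ∪ B2 ∪ B3 ∪ B6 ∪ B9 = {1, 2, 3, 4, 5, 6, 7, 8, 9, 10, 11, 12, 13} — every certification is covered.
No 4 of the 9 members cover everything (all 126 combinations miss at least one certification), so 5 is optimal.

5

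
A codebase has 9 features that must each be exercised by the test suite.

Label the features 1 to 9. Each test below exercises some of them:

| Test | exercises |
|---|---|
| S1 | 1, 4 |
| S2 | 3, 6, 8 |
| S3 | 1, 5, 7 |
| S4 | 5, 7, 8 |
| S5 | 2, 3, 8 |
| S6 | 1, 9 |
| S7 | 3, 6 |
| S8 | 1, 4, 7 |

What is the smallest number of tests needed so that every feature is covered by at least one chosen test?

Take {S4, S5, S6, S7, S8}. Their union is {1, 2, 3, 4, 5, 6, 7, 8, 9}, which is all 9 features.
No 4 of the 8 tests cover everything (all 70 combinations miss at least one feature), so 5 is optimal.

5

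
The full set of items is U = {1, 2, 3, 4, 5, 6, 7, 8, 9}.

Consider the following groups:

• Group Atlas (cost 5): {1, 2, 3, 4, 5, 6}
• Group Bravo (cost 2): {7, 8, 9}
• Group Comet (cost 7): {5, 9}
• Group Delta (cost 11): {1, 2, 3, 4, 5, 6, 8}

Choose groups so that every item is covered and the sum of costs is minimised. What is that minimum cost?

Atlas, Bravo together cover every item (Atlas ∪ Bravo = {1, 2, 3, 4, 5, 6, 7, 8, 9}); total cost 5 + 2 = 7.
No covering selection has total cost below 7.

7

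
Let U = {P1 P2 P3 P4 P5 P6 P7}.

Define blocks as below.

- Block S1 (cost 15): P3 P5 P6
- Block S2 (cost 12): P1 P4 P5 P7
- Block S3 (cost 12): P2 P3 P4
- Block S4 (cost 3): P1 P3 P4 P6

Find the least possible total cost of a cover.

S2, S3, S4 together cover every item (S2 ∪ S3 ∪ S4 = {P1, P2, P3, P4, P5, P6, P7}); total cost 12 + 12 + 3 = 27.
No covering selection has total cost below 27.

27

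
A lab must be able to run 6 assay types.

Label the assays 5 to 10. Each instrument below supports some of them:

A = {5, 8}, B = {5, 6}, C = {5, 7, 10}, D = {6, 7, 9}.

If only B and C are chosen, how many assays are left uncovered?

Union of B, C = {5, 6, 7, 10}.
Not covered: 8, 9 — 2 assays.

2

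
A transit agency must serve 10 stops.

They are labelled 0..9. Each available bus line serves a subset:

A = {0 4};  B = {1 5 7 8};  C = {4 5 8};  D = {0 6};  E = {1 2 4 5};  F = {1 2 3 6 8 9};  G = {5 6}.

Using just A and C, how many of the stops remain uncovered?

6

Union of A, C = {0, 4, 5, 8}.
Not covered: 1, 2, 3, 6, 7, 9 — 6 stops.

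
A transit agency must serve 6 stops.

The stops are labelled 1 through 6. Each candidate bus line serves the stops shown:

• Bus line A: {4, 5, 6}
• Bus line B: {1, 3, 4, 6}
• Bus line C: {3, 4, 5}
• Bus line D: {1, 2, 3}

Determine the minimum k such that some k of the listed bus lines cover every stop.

2

Take {A, D}. Their union is {1, 2, 3, 4, 5, 6}, which is all 6 stops.
No single bus line has all 6 stops (the largest, B, has 4), so 2 is optimal.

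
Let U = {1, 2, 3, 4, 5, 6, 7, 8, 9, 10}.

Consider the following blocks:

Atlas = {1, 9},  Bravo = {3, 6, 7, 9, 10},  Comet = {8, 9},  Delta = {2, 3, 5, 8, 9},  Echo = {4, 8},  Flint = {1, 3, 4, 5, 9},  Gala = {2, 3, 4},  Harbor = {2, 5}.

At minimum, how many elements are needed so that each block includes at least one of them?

The 3 elements {2, 8, 9} hit every block.
The blocks Bravo, Echo, Harbor are pairwise disjoint, so any hitting set needs a separate element for each — at least 3. Hence 3 is optimal.

3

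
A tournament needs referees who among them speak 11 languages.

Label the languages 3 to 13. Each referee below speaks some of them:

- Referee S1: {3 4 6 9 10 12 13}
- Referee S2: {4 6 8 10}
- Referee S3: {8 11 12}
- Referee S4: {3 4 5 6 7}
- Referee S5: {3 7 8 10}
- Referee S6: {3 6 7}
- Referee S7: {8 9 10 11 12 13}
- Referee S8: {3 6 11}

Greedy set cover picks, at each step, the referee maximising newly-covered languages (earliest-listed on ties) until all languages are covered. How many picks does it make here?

Greedy: pick S1 (covers 7 new) → pick S3 (covers 2 new) → pick S4 (covers 2 new). Total picks: 3.
(The true minimum cover uses only 2 referees, so greedy is not optimal here.)

3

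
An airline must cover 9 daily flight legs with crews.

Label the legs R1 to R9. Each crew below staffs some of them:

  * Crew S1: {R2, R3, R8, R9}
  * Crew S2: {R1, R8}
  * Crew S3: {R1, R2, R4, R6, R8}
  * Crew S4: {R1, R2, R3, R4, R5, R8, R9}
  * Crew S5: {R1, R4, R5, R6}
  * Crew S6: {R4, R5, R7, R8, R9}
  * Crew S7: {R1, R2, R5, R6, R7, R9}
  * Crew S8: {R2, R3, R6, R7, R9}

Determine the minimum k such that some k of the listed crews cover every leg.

Take {S4, S8}. Their union is {R1, R2, R3, R4, R5, R6, R7, R8, R9}, which is all 9 legs.
No single crew has all 9 legs (the largest, S4, has 7), so 2 is optimal.

2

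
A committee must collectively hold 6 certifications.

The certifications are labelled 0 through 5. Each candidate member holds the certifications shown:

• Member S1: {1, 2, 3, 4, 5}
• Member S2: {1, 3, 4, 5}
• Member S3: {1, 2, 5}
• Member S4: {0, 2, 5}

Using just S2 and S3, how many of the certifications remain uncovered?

1

Union of S2, S3 = {1, 2, 3, 4, 5}.
Not covered: 0 — 1 certification.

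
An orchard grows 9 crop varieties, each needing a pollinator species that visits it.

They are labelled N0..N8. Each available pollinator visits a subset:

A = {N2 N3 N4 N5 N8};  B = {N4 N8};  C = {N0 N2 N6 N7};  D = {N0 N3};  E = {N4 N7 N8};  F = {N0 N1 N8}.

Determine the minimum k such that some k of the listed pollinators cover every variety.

3

Take {A, C, F}. Their union is {N0, N1, N2, N3, N4, N5, N6, N7, N8}, which is all 9 varieties.
Only F contains N1, so F is forced; the remaining 6 varieties need at least 2 more pollinators (each remaining pollinator adds at most 4) — so at least 3 pollinators are needed, and 3 is optimal.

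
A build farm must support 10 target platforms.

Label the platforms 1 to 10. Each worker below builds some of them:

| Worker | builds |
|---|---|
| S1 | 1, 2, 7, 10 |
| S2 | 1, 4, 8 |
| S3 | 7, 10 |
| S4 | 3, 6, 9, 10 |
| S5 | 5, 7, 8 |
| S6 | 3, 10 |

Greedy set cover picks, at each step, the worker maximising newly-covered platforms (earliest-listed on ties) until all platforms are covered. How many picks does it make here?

4

Greedy: pick S1 (covers 4 new) → pick S4 (covers 3 new) → pick S2 (covers 2 new) → pick S5 (covers 1 new). Total picks: 4.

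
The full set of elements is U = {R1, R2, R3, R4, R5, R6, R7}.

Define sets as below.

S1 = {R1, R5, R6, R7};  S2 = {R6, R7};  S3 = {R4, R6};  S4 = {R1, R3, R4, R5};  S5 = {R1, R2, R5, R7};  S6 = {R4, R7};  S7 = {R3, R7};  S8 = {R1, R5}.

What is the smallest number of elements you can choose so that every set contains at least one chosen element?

H = {R1, R6, R7} meets every set (each contains at least one member of H), and |H| = 3.
The sets S3, S7, S8 are pairwise disjoint, so any hitting set needs a separate element for each — at least 3. Hence 3 is optimal.

3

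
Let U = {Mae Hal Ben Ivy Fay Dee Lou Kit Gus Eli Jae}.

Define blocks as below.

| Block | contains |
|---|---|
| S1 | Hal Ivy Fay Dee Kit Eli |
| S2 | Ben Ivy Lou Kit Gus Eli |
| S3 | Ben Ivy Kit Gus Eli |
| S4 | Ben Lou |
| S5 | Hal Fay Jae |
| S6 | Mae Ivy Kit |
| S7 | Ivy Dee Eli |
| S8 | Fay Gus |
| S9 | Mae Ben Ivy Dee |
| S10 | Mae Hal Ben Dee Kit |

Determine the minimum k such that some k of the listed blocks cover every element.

3

S2, S5, and S10 cover everything between them: the union {Mae, Hal, Ben, Ivy, Fay, Dee, Lou, Kit, Gus, Eli, Jae} is all of U.
Only S5 contains Jae, so S5 is forced; the remaining 8 elements need at least 2 more blocks (each remaining block adds at most 6) — so at least 3 blocks are needed, and 3 is optimal.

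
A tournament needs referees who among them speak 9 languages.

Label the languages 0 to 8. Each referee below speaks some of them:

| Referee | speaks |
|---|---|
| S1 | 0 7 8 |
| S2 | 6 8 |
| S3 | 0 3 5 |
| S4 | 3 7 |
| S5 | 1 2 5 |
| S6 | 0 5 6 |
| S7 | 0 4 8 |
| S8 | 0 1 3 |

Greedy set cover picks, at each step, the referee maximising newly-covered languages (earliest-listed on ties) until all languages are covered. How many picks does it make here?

Greedy: pick S1 (covers 3 new) → pick S5 (covers 3 new) → pick S2 (covers 1 new) → pick S3 (covers 1 new) → pick S7 (covers 1 new). Total picks: 5.
(The true minimum cover uses only 4 referees, so greedy is not optimal here.)

5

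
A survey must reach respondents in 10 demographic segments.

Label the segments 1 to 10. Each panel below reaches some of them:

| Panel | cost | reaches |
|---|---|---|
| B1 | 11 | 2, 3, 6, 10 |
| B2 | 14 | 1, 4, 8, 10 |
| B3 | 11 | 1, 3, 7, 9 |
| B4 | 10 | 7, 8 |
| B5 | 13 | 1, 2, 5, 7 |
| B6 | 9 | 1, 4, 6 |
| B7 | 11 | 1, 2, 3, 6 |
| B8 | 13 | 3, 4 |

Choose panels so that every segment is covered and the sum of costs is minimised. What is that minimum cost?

47

B2, B3, B5, B6 together cover every segment (B2 ∪ B3 ∪ B5 ∪ B6 = {1, 2, 3, 4, 5, 6, 7, 8, 9, 10}); total cost 14 + 11 + 13 + 9 = 47.
The greedy pick B1, B3, B2, B5 costs 49; no covering selection beats 47.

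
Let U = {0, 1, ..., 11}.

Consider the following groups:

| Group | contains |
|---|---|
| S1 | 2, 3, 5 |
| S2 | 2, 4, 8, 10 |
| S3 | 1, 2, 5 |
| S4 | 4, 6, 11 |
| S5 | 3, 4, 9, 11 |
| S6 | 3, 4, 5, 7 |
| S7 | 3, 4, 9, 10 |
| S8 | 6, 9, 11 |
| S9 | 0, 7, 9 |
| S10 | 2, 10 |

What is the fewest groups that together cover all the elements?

S1 and S2 and S3 and S4 and S9 together: S1 ∪ S2 ∪ S3 ∪ S4 ∪ S9 = {0, 1, 2, 3, 4, 5, 6, 7, 8, 9, 10, 11} — every element is covered.
No 4 of the 10 groups cover everything (all 210 combinations miss at least one element), so 5 is optimal.

5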